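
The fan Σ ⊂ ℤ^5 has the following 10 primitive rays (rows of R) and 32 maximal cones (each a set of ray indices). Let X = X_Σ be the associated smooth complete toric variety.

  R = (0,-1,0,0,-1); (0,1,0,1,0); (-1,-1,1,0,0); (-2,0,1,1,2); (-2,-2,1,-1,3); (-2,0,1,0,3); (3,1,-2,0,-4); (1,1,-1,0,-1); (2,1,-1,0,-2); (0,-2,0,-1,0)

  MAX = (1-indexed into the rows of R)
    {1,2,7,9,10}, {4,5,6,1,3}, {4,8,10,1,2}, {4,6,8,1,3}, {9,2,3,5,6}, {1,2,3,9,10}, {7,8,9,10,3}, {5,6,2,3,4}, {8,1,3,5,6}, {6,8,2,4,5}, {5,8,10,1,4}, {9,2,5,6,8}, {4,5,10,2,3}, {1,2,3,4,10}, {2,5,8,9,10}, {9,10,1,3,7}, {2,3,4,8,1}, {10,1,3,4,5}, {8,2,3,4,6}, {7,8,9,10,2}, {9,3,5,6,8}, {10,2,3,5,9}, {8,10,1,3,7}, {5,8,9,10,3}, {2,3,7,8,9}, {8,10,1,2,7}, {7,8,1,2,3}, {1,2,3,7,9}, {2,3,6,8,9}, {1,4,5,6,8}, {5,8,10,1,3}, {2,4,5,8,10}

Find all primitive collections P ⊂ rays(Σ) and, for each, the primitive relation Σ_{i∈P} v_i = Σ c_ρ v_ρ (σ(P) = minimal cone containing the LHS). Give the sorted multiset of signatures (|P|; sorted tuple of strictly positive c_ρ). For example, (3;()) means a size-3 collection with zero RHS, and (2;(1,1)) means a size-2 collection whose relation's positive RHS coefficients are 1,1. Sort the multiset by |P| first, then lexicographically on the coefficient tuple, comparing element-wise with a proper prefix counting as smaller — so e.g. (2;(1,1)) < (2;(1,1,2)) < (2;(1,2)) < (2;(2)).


The 15 primitive collections of Σ (r=10, n=5):

  P = {4,9}:  v_{4} + v_{9} = v_{2}  ⟹  sig = (2;(1))
  P = {6,7}:  v_{6} + v_{7} = v_{8}  ⟹  sig = (2;(1))
  P = {6,10}:  v_{6} + v_{10} = v_{5}  ⟹  sig = (2;(1))
  P = {5,7}:  v_{5} + v_{7} = v_{8} + v_{10}  ⟹  sig = (2;(1,1))
  P = {4,7}:  v_{4} + v_{7} = v_{1} + v_{2} + v_{8}  ⟹  sig = (2;(1,1,1))
  P = {1,6,9}:  v_{1} + v_{6} + v_{9} = 0  ⟹  sig = (3;())
  P = {1,2,6}:  v_{1} + v_{2} + v_{6} = v_{4}  ⟹  sig = (3;(1))
  P = {1,5,9}:  v_{1} + v_{5} + v_{9} = v_{10}  ⟹  sig = (3;(1))
  P = {1,8,9}:  v_{1} + v_{8} + v_{9} = v_{7}  ⟹  sig = (3;(1))
  P = {1,2,5}:  v_{1} + v_{2} + v_{5} = v_{4} + v_{10}  ⟹  sig = (3;(1,1))
  P = {2,3,8,10}:  v_{2} + v_{3} + v_{8} + v_{10} = v_{1}  ⟹  sig = (4;(1))
  P = {2,3,5,8}:  v_{2} + v_{3} + v_{5} + v_{8} = v_{1} + v_{6}  ⟹  sig = (4;(1,1))
  P = {2,3,7,10}:  v_{2} + v_{3} + v_{7} + v_{10} = 2·v_{1} + v_{9}  ⟹  sig = (4;(1,2))
  P = {3,4,8,10}:  v_{3} + v_{4} + v_{8} + v_{10} = 2·v_{1} + v_{6}  ⟹  sig = (4;(1,2))
  P = {3,4,5,8}:  v_{3} + v_{4} + v_{5} + v_{8} = 2·v_{1} + 2·v_{6}  ⟹  sig = (4;(2,2))

Sorted signature multiset PRS(X):
    |P|=2: 5 collections, coeffs (1), (1), (1), (1,1), (1,1,1)
    |P|=3: 5 collections, coeffs (), (1), (1), (1), (1,1)
    |P|=4: 5 collections, coeffs (1), (1,1), (1,2), (1,2), (2,2)


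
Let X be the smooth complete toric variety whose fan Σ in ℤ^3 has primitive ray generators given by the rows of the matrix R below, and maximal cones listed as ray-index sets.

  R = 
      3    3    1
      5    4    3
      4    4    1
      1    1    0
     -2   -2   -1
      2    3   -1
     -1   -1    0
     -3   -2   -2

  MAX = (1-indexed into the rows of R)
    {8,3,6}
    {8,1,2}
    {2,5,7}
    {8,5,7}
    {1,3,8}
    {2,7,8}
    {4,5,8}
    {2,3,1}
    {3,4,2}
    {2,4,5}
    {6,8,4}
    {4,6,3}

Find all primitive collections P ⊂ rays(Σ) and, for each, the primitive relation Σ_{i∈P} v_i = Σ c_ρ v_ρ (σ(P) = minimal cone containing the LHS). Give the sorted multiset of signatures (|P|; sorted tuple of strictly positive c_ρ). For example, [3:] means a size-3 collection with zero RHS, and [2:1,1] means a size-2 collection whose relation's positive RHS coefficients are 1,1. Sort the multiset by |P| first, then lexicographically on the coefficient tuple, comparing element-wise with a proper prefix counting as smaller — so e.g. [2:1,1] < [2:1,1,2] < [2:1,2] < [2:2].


Δ(Σ) — 8 vertices, 14 min non-faces:

  P={4,7}:  v_{4} + v_{7} = 0  so sig = [2:]
  P={1,4}:  v_{1} + v_{4} = v_{3}  so sig = [2:1]
  P={1,5}:  v_{1} + v_{5} = v_{4}  so sig = [2:1]
  P={3,7}:  v_{3} + v_{7} = v_{1}  so sig = [2:1]
  P={1,7}:  v_{1} + v_{7} = v_{2} + v_{8}  so sig = [2:1,1]
  P={2,6}:  v_{2} + v_{6} = v_{1} + v_{3}  so sig = [2:1,1]
  P={6,7}:  v_{6} + v_{7} = v_{3} + v_{8}  so sig = [2:1,1]
  P={1,6}:  v_{1} + v_{6} = 2·v_{3} + v_{8}  so sig = [2:1,2]
  P={5,6}:  v_{5} + v_{6} = 3·v_{4} + v_{8}  so sig = [2:1,3]
  P={3,5}:  v_{3} + v_{5} = 2·v_{4}  so sig = [2:2]
  P={2,5,8}:  v_{2} + v_{5} + v_{8} = 0  so sig = [3:]
  P={2,4,8}:  v_{2} + v_{4} + v_{8} = v_{1}  so sig = [3:1]
  P={3,4,8}:  v_{3} + v_{4} + v_{8} = v_{6}  so sig = [3:1]
  P={2,3,8}:  v_{2} + v_{3} + v_{8} = 2·v_{1}  so sig = [3:2]

Hence PRS(X_Σ) =
{ [2:],  [2:1] ×3,  [2:1,1] ×3,  [2:1,2],  [2:1,3],  [2:2],  [3:],  [3:1] ×2,  [3:2] }


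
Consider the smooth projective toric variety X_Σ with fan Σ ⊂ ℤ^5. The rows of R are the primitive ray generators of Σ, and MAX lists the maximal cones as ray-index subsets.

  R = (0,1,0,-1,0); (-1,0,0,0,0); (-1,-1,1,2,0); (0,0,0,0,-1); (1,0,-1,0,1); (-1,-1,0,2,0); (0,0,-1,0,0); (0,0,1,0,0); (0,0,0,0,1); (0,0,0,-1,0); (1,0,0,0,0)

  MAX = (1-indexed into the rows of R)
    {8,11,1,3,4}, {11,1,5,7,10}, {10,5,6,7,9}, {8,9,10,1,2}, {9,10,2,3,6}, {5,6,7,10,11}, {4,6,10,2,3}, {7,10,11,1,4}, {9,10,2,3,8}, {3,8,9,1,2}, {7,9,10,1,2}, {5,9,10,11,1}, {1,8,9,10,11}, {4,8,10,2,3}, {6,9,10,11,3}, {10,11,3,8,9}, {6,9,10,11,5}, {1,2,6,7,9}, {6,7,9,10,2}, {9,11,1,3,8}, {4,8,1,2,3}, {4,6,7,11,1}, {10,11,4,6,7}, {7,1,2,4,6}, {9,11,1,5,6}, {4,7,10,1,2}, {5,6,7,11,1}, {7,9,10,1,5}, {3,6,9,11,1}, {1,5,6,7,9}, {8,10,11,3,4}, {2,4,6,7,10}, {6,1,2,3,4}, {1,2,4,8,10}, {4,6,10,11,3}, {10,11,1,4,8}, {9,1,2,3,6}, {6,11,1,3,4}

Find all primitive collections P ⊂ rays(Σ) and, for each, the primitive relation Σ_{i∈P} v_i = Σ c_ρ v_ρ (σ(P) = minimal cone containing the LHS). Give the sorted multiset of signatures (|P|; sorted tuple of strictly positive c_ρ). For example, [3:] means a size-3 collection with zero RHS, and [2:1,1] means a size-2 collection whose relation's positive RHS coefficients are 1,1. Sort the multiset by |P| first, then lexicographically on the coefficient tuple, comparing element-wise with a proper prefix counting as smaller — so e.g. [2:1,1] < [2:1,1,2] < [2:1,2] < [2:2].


12 minimal non-faces of Δ(Σ) (on 11 rays):

  P = {2,11}:  v_{2} + v_{11} = 0  ⟹  sig = [2:]
  P = {4,9}:  v_{4} + v_{9} = 0  ⟹  sig = [2:]
  P = {7,8}:  v_{7} + v_{8} = 0  ⟹  sig = [2:]
  P = {3,7}:  v_{3} + v_{7} = v_{6}  ⟹  sig = [2:1]
  P = {6,8}:  v_{6} + v_{8} = v_{3}  ⟹  sig = [2:1]
  P = {2,5}:  v_{2} + v_{5} = v_{7} + v_{9}  ⟹  sig = [2:1,1]
  P = {4,5}:  v_{4} + v_{5} = v_{7} + v_{11}  ⟹  sig = [2:1,1]
  P = {5,8}:  v_{5} + v_{8} = v_{9} + v_{11}  ⟹  sig = [2:1,1]
  P = {3,5}:  v_{3} + v_{5} = v_{6} + v_{9} + v_{11}  ⟹  sig = [2:1,1,1]
  P = {1,6,10}:  v_{1} + v_{6} + v_{10} = v_{2}  ⟹  sig = [3:1]
  P = {7,9,11}:  v_{7} + v_{9} + v_{11} = v_{5}  ⟹  sig = [3:1]
  P = {1,3,10}:  v_{1} + v_{3} + v_{10} = v_{2} + v_{8}  ⟹  sig = [3:1,1]

Hence PRS(X_Σ) =
{ [2:] ×3,  [2:1] ×2,  [2:1,1] ×3,  [2:1,1,1],  [3:1] ×2,  [3:1,1] }


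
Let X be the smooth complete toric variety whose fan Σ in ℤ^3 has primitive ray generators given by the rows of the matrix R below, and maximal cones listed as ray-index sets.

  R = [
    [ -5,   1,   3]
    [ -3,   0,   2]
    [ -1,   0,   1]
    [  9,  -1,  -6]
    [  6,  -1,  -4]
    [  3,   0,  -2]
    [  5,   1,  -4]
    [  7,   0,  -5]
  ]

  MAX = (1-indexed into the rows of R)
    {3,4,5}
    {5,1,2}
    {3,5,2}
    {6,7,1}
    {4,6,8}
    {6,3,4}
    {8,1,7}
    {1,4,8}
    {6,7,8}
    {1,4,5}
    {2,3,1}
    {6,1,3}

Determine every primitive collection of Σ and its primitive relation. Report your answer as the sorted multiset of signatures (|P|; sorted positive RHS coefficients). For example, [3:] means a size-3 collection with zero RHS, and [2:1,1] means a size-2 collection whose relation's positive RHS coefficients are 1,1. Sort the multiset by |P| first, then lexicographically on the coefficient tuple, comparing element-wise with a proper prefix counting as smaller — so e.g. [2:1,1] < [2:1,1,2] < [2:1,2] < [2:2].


Primitive collections (14):

  P = {2,6}:  v_{2} + v_{6} = 0  so sig = [2:]
  P = {2,4}:  v_{2} + v_{4} = v_{5}  so sig = [2:1]
  P = {5,6}:  v_{5} + v_{6} = v_{4}  so sig = [2:1]
  P = {2,7}:  v_{2} + v_{7} = v_{1} + v_{8}  so sig = [2:1,1]
  P = {2,8}:  v_{2} + v_{8} = v_{1} + v_{4}  so sig = [2:1,1]
  P = {5,7}:  v_{5} + v_{7} = v_{1} + v_{4} + v_{8}  so sig = [2:1,1,1]
  P = {5,8}:  v_{5} + v_{8} = v_{1} + 2·v_{4}  so sig = [2:1,2]
  P = {3,7}:  v_{3} + v_{7} = v_{1} + 3·v_{6}  so sig = [2:1,3]
  P = {3,8}:  v_{3} + v_{8} = 2·v_{6}  so sig = [2:2]
  P = {4,7}:  v_{4} + v_{7} = 2·v_{8}  so sig = [2:2]
  P = {1,3,5}:  v_{1} + v_{3} + v_{5} = 0  so sig = [3:]
  P = {1,3,4}:  v_{1} + v_{3} + v_{4} = v_{6}  so sig = [3:1]
  P = {1,4,6}:  v_{1} + v_{4} + v_{6} = v_{8}  so sig = [3:1]
  P = {1,6,8}:  v_{1} + v_{6} + v_{8} = v_{7}  so sig = [3:1]

Hence PRS(X_Σ) =
    [2:]
    [2:1]
    [2:1]
    [2:1,1]
    [2:1,1]
    [2:1,1,1]
    [2:1,2]
    [2:1,3]
    [2:2]
    [2:2]
    [3:]
    [3:1]
    [3:1]
    [3:1]


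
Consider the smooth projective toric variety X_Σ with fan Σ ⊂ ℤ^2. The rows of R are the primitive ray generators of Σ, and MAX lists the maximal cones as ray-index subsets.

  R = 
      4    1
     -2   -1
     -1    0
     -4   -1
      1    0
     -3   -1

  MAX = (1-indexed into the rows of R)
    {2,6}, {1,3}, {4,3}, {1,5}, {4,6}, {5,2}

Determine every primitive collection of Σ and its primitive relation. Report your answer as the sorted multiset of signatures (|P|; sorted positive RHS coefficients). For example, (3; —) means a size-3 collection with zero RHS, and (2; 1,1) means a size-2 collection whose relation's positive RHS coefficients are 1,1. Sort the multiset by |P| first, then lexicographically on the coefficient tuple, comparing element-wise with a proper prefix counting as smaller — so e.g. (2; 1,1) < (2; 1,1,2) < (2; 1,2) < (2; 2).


9 collections generate NE(X_Σ); each relation:

  • {1,4}:  v_{1} + v_{4} = 0  ⟹  sig = (2; —)
  • {3,5}:  v_{3} + v_{5} = 0  ⟹  sig = (2; —)
  • {1,6}:  v_{1} + v_{6} = v_{5}  ⟹  sig = (2; 1)
  • {2,3}:  v_{2} + v_{3} = v_{6}  ⟹  sig = (2; 1)
  • {3,6}:  v_{3} + v_{6} = v_{4}  ⟹  sig = (2; 1)
  • {4,5}:  v_{4} + v_{5} = v_{6}  ⟹  sig = (2; 1)
  • {5,6}:  v_{5} + v_{6} = v_{2}  ⟹  sig = (2; 1)
  • {1,2}:  v_{1} + v_{2} = 2·v_{5}  ⟹  sig = (2; 2)
  • {2,4}:  v_{2} + v_{4} = 2·v_{6}  ⟹  sig = (2; 2)

Sorted signature multiset PRS(X):
    |P|=2: 9 collections, coeffs (), (), (1), (1), (1), (1), (1), (2), (2)


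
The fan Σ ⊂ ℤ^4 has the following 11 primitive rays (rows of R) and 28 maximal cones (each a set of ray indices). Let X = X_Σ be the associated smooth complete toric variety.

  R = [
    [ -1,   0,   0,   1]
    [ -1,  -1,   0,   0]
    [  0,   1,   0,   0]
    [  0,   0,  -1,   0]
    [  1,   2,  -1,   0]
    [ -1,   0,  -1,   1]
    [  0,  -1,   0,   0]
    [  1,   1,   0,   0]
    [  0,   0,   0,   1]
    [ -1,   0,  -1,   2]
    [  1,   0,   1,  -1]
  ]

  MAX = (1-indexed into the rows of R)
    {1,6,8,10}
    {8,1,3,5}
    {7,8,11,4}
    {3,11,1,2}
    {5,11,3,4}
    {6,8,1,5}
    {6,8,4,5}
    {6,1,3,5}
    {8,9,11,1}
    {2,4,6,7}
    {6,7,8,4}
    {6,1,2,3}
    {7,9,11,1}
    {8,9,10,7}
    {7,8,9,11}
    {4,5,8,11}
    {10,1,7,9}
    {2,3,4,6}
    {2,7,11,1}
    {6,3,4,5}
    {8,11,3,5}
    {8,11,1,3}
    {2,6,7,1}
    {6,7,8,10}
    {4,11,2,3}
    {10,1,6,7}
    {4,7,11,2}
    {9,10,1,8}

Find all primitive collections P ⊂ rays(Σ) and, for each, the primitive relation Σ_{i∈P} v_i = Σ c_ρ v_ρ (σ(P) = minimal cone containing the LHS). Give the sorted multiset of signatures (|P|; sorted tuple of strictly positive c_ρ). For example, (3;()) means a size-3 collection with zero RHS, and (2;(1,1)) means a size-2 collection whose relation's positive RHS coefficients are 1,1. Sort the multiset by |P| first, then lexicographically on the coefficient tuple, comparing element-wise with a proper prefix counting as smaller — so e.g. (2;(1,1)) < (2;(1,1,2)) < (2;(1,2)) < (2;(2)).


|primitive collections| = 20. Relations:

  • {2,8}:  v_{2} + v_{8} = 0  ⟹  sig = (2;())
  • {3,7}:  v_{3} + v_{7} = 0  ⟹  sig = (2;())
  • {6,11}:  v_{6} + v_{11} = 0  ⟹  sig = (2;())
  • {1,4}:  v_{1} + v_{4} = v_{6}  ⟹  sig = (2;(1))
  • {6,9}:  v_{6} + v_{9} = v_{10}  ⟹  sig = (2;(1))
  • {10,11}:  v_{10} + v_{11} = v_{9}  ⟹  sig = (2;(1))
  • {2,5}:  v_{2} + v_{5} = v_{3} + v_{4}  ⟹  sig = (2;(1,1))
  • {2,9}:  v_{2} + v_{9} = v_{1} + v_{7}  ⟹  sig = (2;(1,1))
  • {3,9}:  v_{3} + v_{9} = v_{1} + v_{8}  ⟹  sig = (2;(1,1))
  • {5,7}:  v_{5} + v_{7} = v_{4} + v_{8}  ⟹  sig = (2;(1,1))
  • {2,10}:  v_{2} + v_{10} = v_{1} + v_{6} + v_{7}  ⟹  sig = (2;(1,1,1))
  • {3,10}:  v_{3} + v_{10} = v_{1} + v_{6} + v_{8}  ⟹  sig = (2;(1,1,1))
  • {4,9}:  v_{4} + v_{9} = v_{6} + v_{7} + v_{8}  ⟹  sig = (2;(1,1,1))
  • {4,10}:  v_{4} + v_{10} = 2·v_{6} + v_{7} + v_{8}  ⟹  sig = (2;(1,1,2))
  • {5,9}:  v_{5} + v_{9} = v_{6} + 2·v_{8}  ⟹  sig = (2;(1,2))
  • {5,10}:  v_{5} + v_{10} = 2·v_{6} + 2·v_{8}  ⟹  sig = (2;(2,2))
  • {1,7,8}:  v_{1} + v_{7} + v_{8} = v_{9}  ⟹  sig = (3;(1))
  • {3,4,8}:  v_{3} + v_{4} + v_{8} = v_{5}  ⟹  sig = (3;(1))
  • {1,5,11}:  v_{1} + v_{5} + v_{11} = v_{3} + v_{8}  ⟹  sig = (3;(1,1))
  • {3,6,8}:  v_{3} + v_{6} + v_{8} = v_{1} + v_{5}  ⟹  sig = (3;(1,1))

Signatures (|P|; sorted positive RHS coefficients), sorted:
    (2;())
    (2;())
    (2;())
    (2;(1))
    (2;(1))
    (2;(1))
    (2;(1,1))
    (2;(1,1))
    (2;(1,1))
    (2;(1,1))
    (2;(1,1,1))
    (2;(1,1,1))
    (2;(1,1,1))
    (2;(1,1,2))
    (2;(1,2))
    (2;(2,2))
    (3;(1))
    (3;(1))
    (3;(1,1))
    (3;(1,1))


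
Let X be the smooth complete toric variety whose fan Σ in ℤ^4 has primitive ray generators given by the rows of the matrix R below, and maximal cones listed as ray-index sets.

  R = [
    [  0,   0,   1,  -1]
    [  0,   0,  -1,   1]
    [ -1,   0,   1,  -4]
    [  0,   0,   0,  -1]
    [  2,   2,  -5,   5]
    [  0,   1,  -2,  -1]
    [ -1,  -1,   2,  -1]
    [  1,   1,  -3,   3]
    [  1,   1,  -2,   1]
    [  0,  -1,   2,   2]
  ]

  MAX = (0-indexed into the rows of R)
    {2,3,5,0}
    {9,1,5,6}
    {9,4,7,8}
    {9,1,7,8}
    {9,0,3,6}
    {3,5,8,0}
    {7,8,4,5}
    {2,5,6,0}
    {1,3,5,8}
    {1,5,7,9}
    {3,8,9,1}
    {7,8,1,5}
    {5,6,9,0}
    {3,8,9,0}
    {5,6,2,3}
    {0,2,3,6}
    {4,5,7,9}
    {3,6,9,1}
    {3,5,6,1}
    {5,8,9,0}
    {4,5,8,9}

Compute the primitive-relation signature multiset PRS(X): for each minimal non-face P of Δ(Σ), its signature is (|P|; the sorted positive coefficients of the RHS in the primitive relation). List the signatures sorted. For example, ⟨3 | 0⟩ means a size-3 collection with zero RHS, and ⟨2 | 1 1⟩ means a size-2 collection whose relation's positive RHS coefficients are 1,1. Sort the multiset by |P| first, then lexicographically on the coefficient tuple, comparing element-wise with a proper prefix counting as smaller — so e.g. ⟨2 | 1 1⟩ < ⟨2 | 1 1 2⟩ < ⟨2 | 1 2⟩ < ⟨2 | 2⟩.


Δ(Σ) — 10 vertices, 18 min non-faces:

  P = {0,1}:  v_{0} + v_{1} = 0  →  sig = ⟨2 | 0⟩
  P = {6,8}:  v_{6} + v_{8} = 0  →  sig = ⟨2 | 0⟩
  P = {2,7}:  v_{2} + v_{7} = v_{5}  →  sig = ⟨2 | 1⟩
  P = {2,9}:  v_{2} + v_{9} = v_{0} + v_{6}  →  sig = ⟨2 | 1 1⟩
  P = {3,4}:  v_{3} + v_{4} = v_{7} + v_{8}  →  sig = ⟨2 | 1 1⟩
  P = {3,7}:  v_{3} + v_{7} = v_{1} + v_{8}  →  sig = ⟨2 | 1 1⟩
  P = {0,7}:  v_{0} + v_{7} = v_{5} + v_{8} + v_{9}  →  sig = ⟨2 | 1 1 1⟩
  P = {1,2}:  v_{1} + v_{2} = v_{3} + v_{5} + v_{6}  →  sig = ⟨2 | 1 1 1⟩
  P = {2,8}:  v_{2} + v_{8} = v_{0} + v_{3} + v_{5}  →  sig = ⟨2 | 1 1 1⟩
  P = {4,6}:  v_{4} + v_{6} = v_{5} + v_{7} + v_{9}  →  sig = ⟨2 | 1 1 1⟩
  P = {6,7}:  v_{6} + v_{7} = v_{1} + v_{5} + v_{9}  →  sig = ⟨2 | 1 1 1⟩
  P = {2,4}:  v_{2} + v_{4} = 2·v_{5} + v_{8} + v_{9}  →  sig = ⟨2 | 1 1 2⟩
  P = {1,4}:  v_{1} + v_{4} = 2·v_{7}  →  sig = ⟨2 | 2⟩
  P = {0,4}:  v_{0} + v_{4} = 2·v_{5} + 2·v_{8} + 2·v_{9}  →  sig = ⟨2 | 2 2 2⟩
  P = {3,5,9}:  v_{3} + v_{5} + v_{9} = 0  →  sig = ⟨3 | 0⟩
  P = {0,3,5,6}:  v_{0} + v_{3} + v_{5} + v_{6} = v_{2}  →  sig = ⟨4 | 1⟩
  P = {1,5,8,9}:  v_{1} + v_{5} + v_{8} + v_{9} = v_{7}  →  sig = ⟨4 | 1⟩
  P = {5,7,8,9}:  v_{5} + v_{7} + v_{8} + v_{9} = v_{4}  →  sig = ⟨4 | 1⟩

so the primitive-relation signature multiset is
    ⟨2 | 0⟩
    ⟨2 | 0⟩
    ⟨2 | 1⟩
    ⟨2 | 1 1⟩
    ⟨2 | 1 1⟩
    ⟨2 | 1 1⟩
    ⟨2 | 1 1 1⟩
    ⟨2 | 1 1 1⟩
    ⟨2 | 1 1 1⟩
    ⟨2 | 1 1 1⟩
    ⟨2 | 1 1 1⟩
    ⟨2 | 1 1 2⟩
    ⟨2 | 2⟩
    ⟨2 | 2 2 2⟩
    ⟨3 | 0⟩
    ⟨4 | 1⟩
    ⟨4 | 1⟩
    ⟨4 | 1⟩


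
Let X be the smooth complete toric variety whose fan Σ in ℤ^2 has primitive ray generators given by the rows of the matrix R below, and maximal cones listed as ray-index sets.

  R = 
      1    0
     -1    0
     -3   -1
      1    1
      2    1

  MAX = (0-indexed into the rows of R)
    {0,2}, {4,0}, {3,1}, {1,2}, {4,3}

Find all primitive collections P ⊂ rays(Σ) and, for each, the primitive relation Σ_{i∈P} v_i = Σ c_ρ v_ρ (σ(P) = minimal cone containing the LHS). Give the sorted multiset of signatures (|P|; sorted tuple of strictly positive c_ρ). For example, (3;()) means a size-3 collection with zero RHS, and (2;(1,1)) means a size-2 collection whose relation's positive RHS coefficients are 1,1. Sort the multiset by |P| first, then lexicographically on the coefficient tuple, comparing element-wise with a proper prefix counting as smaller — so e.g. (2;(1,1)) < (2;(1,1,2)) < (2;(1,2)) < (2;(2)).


The 5 primitive collections of Σ (r=5, n=2):

  {0,1}:  v_{0} + v_{1} = 0  so sig = (2;())
  {0,3}:  v_{0} + v_{3} = v_{4}  so sig = (2;(1))
  {1,4}:  v_{1} + v_{4} = v_{3}  so sig = (2;(1))
  {2,4}:  v_{2} + v_{4} = v_{1}  so sig = (2;(1))
  {2,3}:  v_{2} + v_{3} = 2·v_{1}  so sig = (2;(2))

Hence PRS(X_Σ) =
    (2;())
    (2;(1))
    (2;(1))
    (2;(1))
    (2;(2))


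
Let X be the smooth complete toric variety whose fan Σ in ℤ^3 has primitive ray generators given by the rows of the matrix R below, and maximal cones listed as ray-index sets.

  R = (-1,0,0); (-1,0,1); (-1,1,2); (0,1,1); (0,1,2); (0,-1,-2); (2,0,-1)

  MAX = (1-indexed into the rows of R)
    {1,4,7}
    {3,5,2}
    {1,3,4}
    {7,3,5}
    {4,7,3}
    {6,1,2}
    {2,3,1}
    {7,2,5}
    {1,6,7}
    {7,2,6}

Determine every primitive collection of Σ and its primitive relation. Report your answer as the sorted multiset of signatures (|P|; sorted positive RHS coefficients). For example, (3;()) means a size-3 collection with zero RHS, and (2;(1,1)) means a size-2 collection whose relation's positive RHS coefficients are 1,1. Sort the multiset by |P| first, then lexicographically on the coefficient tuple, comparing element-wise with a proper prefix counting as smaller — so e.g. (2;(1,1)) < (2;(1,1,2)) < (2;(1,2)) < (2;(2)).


Minimal non-faces — 9 found among 7 rays, 10 max cones:

  • {5,6}:  v_{5} + v_{6} = 0  →  sig = (2;())
  • {1,5}:  v_{1} + v_{5} = v_{3}  →  sig = (2;(1))
  • {2,4}:  v_{2} + v_{4} = v_{3}  →  sig = (2;(1))
  • {3,6}:  v_{3} + v_{6} = v_{1}  →  sig = (2;(1))
  • {4,5}:  v_{4} + v_{5} = 2·v_{3} + v_{7}  →  sig = (2;(1,2))
  • {4,6}:  v_{4} + v_{6} = 2·v_{1} + v_{7}  →  sig = (2;(1,2))
  • {1,2,7}:  v_{1} + v_{2} + v_{7} = 0  →  sig = (3;())
  • {1,3,7}:  v_{1} + v_{3} + v_{7} = v_{4}  →  sig = (3;(1))
  • {2,3,7}:  v_{2} + v_{3} + v_{7} = v_{5}  →  sig = (3;(1))

so the primitive-relation signature multiset is
    (2;())
    (2;(1))
    (2;(1))
    (2;(1))
    (2;(1,2))
    (2;(1,2))
    (3;())
    (3;(1))
    (3;(1))


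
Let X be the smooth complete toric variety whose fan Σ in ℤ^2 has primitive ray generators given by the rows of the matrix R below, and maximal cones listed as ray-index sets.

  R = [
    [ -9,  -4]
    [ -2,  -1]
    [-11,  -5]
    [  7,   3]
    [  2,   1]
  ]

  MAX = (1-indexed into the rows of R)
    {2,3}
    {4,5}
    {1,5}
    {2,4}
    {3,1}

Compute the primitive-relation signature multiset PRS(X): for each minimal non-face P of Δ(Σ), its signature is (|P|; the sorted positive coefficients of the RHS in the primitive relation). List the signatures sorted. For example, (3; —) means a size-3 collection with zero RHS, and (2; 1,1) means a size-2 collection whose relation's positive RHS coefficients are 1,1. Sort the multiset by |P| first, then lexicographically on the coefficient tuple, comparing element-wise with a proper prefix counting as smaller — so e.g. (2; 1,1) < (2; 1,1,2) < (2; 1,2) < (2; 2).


Δ(Σ) — 5 vertices, 5 min non-faces:

  {2,5}:  v_{2} + v_{5} = 0  ⇒ sig = (2; —)
  {1,2}:  v_{1} + v_{2} = v_{3}  ⇒ sig = (2; 1)
  {1,4}:  v_{1} + v_{4} = v_{2}  ⇒ sig = (2; 1)
  {3,5}:  v_{3} + v_{5} = v_{1}  ⇒ sig = (2; 1)
  {3,4}:  v_{3} + v_{4} = 2·v_{2}  ⇒ sig = (2; 2)

Sorted signature multiset PRS(X):
    (2; —)
    (2; 1)
    (2; 1)
    (2; 1)
    (2; 2)


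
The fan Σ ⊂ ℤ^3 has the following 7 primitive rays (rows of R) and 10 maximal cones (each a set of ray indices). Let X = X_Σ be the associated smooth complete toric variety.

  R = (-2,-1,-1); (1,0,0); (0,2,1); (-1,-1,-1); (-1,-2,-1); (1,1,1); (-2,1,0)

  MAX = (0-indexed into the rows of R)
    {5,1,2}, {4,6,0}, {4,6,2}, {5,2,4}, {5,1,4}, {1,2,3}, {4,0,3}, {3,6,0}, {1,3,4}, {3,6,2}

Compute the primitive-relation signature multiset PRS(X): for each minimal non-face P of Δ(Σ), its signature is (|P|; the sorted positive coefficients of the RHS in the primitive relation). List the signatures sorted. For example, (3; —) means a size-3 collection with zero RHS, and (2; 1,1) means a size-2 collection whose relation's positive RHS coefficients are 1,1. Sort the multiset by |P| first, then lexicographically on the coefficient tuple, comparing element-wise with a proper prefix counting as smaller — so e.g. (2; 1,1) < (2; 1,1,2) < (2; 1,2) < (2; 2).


Σ has 9 primitive collections:

  P={3,5}:  v_{3} + v_{5} = 0  ⇒ sig = (2; —)
  P={0,1}:  v_{0} + v_{1} = v_{3}  ⇒ sig = (2; 1)
  P={0,2}:  v_{0} + v_{2} = v_{6}  ⇒ sig = (2; 1)
  P={0,5}:  v_{0} + v_{5} = v_{2} + v_{4}  ⇒ sig = (2; 1,1)
  P={1,6}:  v_{1} + v_{6} = v_{2} + v_{3}  ⇒ sig = (2; 1,1)
  P={5,6}:  v_{5} + v_{6} = 2·v_{2} + v_{4}  ⇒ sig = (2; 1,2)
  P={1,2,4}:  v_{1} + v_{2} + v_{4} = 0  ⇒ sig = (3; —)
  P={2,3,4}:  v_{2} + v_{3} + v_{4} = v_{0}  ⇒ sig = (3; 1)
  P={3,4,6}:  v_{3} + v_{4} + v_{6} = 2·v_{0}  ⇒ sig = (3; 2)

Sorted signature multiset PRS(X):
    (2; —)
    (2; 1)
    (2; 1)
    (2; 1,1)
    (2; 1,1)
    (2; 1,2)
    (3; —)
    (3; 1)
    (3; 2)


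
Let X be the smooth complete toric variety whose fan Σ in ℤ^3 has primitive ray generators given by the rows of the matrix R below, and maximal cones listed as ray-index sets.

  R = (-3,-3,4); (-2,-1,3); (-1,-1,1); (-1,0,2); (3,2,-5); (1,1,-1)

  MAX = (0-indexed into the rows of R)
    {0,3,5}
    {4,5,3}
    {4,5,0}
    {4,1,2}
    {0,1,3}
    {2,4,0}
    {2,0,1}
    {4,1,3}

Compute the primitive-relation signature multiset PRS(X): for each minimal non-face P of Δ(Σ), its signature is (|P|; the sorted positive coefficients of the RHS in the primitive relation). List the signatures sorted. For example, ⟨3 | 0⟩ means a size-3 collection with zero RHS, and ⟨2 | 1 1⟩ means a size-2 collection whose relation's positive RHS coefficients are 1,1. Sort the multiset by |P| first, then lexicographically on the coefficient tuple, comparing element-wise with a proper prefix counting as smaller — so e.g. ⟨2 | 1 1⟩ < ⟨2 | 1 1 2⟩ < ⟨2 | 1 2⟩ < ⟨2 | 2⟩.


5 minimal non-faces of Δ(Σ) (on 6 rays):

  • {2,5}:  v_{2} + v_{5} = 0  ⇒ sig = ⟨2 | 0⟩
  • {1,5}:  v_{1} + v_{5} = v_{3}  ⇒ sig = ⟨2 | 1⟩
  • {2,3}:  v_{2} + v_{3} = v_{1}  ⇒ sig = ⟨2 | 1⟩
  • {0,3,4}:  v_{0} + v_{3} + v_{4} = v_{2}  ⇒ sig = ⟨3 | 1⟩
  • {0,1,4}:  v_{0} + v_{1} + v_{4} = 2·v_{2}  ⇒ sig = ⟨3 | 2⟩

Sorted signature multiset PRS(X):
{ ⟨2 | 0⟩,  ⟨2 | 1⟩ ×2,  ⟨3 | 1⟩,  ⟨3 | 2⟩ }


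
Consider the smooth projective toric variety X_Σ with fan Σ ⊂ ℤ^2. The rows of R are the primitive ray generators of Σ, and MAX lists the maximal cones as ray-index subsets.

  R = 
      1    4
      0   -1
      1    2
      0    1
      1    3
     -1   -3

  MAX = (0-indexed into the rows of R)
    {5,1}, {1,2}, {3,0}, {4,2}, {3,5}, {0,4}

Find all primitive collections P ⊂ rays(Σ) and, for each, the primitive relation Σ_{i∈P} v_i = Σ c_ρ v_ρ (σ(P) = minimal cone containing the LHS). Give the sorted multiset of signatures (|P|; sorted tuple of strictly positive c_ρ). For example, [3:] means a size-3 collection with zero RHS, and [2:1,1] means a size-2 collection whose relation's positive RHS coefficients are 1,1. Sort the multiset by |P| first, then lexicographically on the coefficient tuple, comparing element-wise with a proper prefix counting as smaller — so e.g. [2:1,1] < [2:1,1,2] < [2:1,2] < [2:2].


Primitive collections (9):

  {1,3}:  v_{1} + v_{3} = 0 — sig = [2:]
  {4,5}:  v_{4} + v_{5} = 0 — sig = [2:]
  {0,1}:  v_{0} + v_{1} = v_{4} — sig = [2:1]
  {0,5}:  v_{0} + v_{5} = v_{3} — sig = [2:1]
  {1,4}:  v_{1} + v_{4} = v_{2} — sig = [2:1]
  {2,3}:  v_{2} + v_{3} = v_{4} — sig = [2:1]
  {2,5}:  v_{2} + v_{5} = v_{1} — sig = [2:1]
  {3,4}:  v_{3} + v_{4} = v_{0} — sig = [2:1]
  {0,2}:  v_{0} + v_{2} = 2·v_{4} — sig = [2:2]

Sorted signature multiset PRS(X):
[[2:], [2:], [2:1], [2:1], [2:1], [2:1], [2:1], [2:1], [2:2]]


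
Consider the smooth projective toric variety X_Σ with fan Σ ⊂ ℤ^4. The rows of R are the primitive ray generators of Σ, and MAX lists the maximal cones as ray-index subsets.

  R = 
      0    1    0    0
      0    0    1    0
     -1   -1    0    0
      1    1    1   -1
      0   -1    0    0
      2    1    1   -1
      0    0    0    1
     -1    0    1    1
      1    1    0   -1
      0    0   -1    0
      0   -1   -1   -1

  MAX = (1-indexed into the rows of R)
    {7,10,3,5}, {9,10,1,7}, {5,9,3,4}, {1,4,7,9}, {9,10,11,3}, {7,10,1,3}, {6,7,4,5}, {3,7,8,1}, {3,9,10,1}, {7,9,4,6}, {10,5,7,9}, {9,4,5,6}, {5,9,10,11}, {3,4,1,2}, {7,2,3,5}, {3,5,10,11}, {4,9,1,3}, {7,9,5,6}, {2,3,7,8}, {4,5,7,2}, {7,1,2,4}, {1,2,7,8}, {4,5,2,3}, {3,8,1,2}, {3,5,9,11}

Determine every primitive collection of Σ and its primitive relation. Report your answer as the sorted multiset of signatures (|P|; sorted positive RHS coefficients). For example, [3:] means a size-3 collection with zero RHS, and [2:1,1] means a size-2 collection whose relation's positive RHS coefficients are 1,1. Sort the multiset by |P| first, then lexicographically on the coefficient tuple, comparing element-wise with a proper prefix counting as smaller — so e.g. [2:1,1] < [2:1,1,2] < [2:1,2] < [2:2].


Primitive collections (24):

  P={1,5}:  v_{1} + v_{5} = 0  ⟹  sig = [2:]
  P={2,10}:  v_{2} + v_{10} = 0  ⟹  sig = [2:]
  P={2,9}:  v_{2} + v_{9} = v_{4}  ⟹  sig = [2:1]
  P={4,10}:  v_{4} + v_{10} = v_{9}  ⟹  sig = [2:1]
  P={8,11}:  v_{8} + v_{11} = v_{3}  ⟹  sig = [2:1]
  P={3,6}:  v_{3} + v_{6} = v_{4} + v_{5}  ⟹  sig = [2:1,1]
  P={7,11}:  v_{7} + v_{11} = v_{5} + v_{10}  ⟹  sig = [2:1,1]
  P={8,9}:  v_{8} + v_{9} = v_{1} + v_{2}  ⟹  sig = [2:1,1]
  P={1,6}:  v_{1} + v_{6} = v_{4} + v_{7} + v_{9}  ⟹  sig = [2:1,1,1]
  P={1,11}:  v_{1} + v_{11} = v_{3} + v_{9} + v_{10}  ⟹  sig = [2:1,1,1]
  P={2,11}:  v_{2} + v_{11} = v_{3} + v_{5} + v_{9}  ⟹  sig = [2:1,1,1]
  P={5,8}:  v_{5} + v_{8} = v_{2} + v_{3} + v_{7}  ⟹  sig = [2:1,1,1]
  P={6,8}:  v_{6} + v_{8} = v_{2} + v_{4} + v_{7}  ⟹  sig = [2:1,1,1]
  P={8,10}:  v_{8} + v_{10} = v_{1} + v_{3} + v_{7}  ⟹  sig = [2:1,1,1]
  P={2,6}:  v_{2} + v_{6} = 2·v_{4} + v_{5} + v_{7}  ⟹  sig = [2:1,1,2]
  P={4,11}:  v_{4} + v_{11} = v_{3} + v_{5} + 2·v_{9}  ⟹  sig = [2:1,1,2]
  P={6,10}:  v_{6} + v_{10} = v_{5} + v_{7} + 2·v_{9}  ⟹  sig = [2:1,1,2]
  P={4,8}:  v_{4} + v_{8} = v_{1} + 2·v_{2}  ⟹  sig = [2:1,2]
  P={6,11}:  v_{6} + v_{11} = 2·v_{5} + 2·v_{9}  ⟹  sig = [2:2,2]
  P={3,7,9}:  v_{3} + v_{7} + v_{9} = 0  ⟹  sig = [3:]
  P={3,4,7}:  v_{3} + v_{4} + v_{7} = v_{2}  ⟹  sig = [3:1]
  P={1,2,3,7}:  v_{1} + v_{2} + v_{3} + v_{7} = v_{8}  ⟹  sig = [4:1]
  P={3,5,9,10}:  v_{3} + v_{5} + v_{9} + v_{10} = v_{11}  ⟹  sig = [4:1]
  P={4,5,7,9}:  v_{4} + v_{5} + v_{7} + v_{9} = v_{6}  ⟹  sig = [4:1]

Sorted signature multiset PRS(X):
[[2:], [2:], [2:1], [2:1], [2:1], [2:1,1], [2:1,1], [2:1,1], [2:1,1,1], [2:1,1,1], [2:1,1,1], [2:1,1,1], [2:1,1,1], [2:1,1,1], [2:1,1,2], [2:1,1,2], [2:1,1,2], [2:1,2], [2:2,2], [3:], [3:1], [4:1], [4:1], [4:1]]


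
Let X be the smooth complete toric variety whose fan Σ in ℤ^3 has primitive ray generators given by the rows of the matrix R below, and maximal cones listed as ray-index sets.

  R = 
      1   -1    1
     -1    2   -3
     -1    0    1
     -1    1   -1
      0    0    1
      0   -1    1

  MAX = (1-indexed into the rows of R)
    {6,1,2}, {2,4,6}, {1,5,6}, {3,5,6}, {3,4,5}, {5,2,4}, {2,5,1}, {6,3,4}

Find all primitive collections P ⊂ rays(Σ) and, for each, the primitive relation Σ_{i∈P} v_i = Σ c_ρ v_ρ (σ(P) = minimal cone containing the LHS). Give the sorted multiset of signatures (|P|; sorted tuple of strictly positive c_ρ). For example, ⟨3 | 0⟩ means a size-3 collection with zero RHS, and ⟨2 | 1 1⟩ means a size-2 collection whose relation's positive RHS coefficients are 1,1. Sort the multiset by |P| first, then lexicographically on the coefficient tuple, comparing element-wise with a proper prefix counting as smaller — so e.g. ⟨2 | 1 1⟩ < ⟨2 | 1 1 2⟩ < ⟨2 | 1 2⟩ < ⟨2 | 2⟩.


5 minimal non-faces of Δ(Σ) (on 6 rays):

  P = {1,4}:  v_{1} + v_{4} = 0  ⇒ sig = ⟨2 | 0⟩
  P = {1,3}:  v_{1} + v_{3} = v_{5} + v_{6}  ⇒ sig = ⟨2 | 1 1⟩
  P = {2,3}:  v_{2} + v_{3} = 2·v_{4}  ⇒ sig = ⟨2 | 2⟩
  P = {2,5,6}:  v_{2} + v_{5} + v_{6} = v_{4}  ⇒ sig = ⟨3 | 1⟩
  P = {4,5,6}:  v_{4} + v_{5} + v_{6} = v_{3}  ⇒ sig = ⟨3 | 1⟩

Hence PRS(X_Σ) =
    ⟨2 | 0⟩
    ⟨2 | 1 1⟩
    ⟨2 | 2⟩
    ⟨3 | 1⟩
    ⟨3 | 1⟩


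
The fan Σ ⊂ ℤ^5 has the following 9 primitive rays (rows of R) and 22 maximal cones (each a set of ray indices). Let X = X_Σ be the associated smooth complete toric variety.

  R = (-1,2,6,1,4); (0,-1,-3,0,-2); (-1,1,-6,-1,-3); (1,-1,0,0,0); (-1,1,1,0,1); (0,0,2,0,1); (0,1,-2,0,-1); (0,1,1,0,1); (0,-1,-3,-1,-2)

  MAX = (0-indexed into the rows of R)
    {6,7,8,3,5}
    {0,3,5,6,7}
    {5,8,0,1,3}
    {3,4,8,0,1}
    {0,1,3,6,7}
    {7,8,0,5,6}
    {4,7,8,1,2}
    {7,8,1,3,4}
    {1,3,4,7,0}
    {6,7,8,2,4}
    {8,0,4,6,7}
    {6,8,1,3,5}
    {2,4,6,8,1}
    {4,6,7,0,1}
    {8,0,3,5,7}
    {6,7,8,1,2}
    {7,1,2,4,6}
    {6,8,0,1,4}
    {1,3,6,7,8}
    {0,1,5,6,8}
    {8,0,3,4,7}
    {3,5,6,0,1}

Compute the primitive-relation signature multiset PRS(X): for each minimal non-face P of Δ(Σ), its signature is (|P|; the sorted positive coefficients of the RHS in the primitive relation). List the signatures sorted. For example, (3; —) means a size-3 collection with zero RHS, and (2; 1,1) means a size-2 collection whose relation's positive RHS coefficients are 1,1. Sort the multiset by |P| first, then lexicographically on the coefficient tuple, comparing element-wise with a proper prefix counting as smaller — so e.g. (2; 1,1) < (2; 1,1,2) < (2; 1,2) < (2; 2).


|primitive collections| = 9. Relations:

  {4,5}:  v_{4} + v_{5} = v_{0} + v_{8}  so sig = (2; 1,1)
  {2,5}:  v_{2} + v_{5} = v_{4} + v_{6} + v_{8}  so sig = (2; 1,1,1)
  {0,2}:  v_{0} + v_{2} = 2·v_{4} + v_{6}  so sig = (2; 1,2)
  {2,3}:  v_{2} + v_{3} = 2·v_{1} + 3·v_{7} + v_{8}  so sig = (2; 1,2,3)
  {1,5,7}:  v_{1} + v_{5} + v_{7} = 0  so sig = (3; —)
  {3,4,6}:  v_{3} + v_{4} + v_{6} = v_{1} + 2·v_{7}  so sig = (3; 1,2)
  {0,1,7,8}:  v_{0} + v_{1} + v_{7} + v_{8} = v_{4}  so sig = (4; 1)
  {0,3,6,8}:  v_{0} + v_{3} + v_{6} + v_{8} = v_{7}  so sig = (4; 1)
  {1,4,6,7,8}:  v_{1} + v_{4} + v_{6} + v_{7} + v_{8} = v_{2}  so sig = (5; 1)

so the primitive-relation signature multiset is
    |P|=2: 4 collections, coeffs (1,1), (1,1,1), (1,2), (1,2,3)
    |P|=3: 2 collections, coeffs (), (1,2)
    |P|=4: 2 collections, coeffs (1), (1)
    |P|=5: 1 collection, coeffs (1)


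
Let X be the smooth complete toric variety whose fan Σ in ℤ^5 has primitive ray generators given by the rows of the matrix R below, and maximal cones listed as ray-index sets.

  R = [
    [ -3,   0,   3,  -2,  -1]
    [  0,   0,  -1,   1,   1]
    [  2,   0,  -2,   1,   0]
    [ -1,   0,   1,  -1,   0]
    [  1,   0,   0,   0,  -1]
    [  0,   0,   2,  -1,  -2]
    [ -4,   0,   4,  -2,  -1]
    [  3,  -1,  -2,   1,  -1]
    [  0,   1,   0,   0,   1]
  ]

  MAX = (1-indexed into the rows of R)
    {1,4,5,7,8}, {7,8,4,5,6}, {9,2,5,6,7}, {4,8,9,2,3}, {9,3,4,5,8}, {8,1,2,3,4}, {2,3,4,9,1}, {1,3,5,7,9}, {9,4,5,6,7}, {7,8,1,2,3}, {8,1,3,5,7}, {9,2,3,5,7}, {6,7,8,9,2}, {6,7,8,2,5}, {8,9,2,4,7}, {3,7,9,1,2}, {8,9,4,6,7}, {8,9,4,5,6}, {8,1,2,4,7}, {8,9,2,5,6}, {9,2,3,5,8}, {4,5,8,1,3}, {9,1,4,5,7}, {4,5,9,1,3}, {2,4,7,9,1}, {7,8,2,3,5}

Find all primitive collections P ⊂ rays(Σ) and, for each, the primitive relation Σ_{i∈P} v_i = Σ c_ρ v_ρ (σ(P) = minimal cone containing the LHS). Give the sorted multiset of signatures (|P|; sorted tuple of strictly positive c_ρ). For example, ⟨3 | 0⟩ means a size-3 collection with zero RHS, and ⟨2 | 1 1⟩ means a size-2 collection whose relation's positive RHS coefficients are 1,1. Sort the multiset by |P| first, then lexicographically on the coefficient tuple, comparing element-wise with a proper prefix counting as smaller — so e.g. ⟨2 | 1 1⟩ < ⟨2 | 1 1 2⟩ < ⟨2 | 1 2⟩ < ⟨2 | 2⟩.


Δ(Σ) — 9 vertices, 9 min non-faces:

  {1,6}:  v_{1} + v_{6} = v_{4} + 2·v_{5} + v_{7}  ⟹  sig = ⟨2 | 1 1 2⟩
  {3,6}:  v_{3} + v_{6} = 2·v_{5}  ⟹  sig = ⟨2 | 2⟩
  {2,4,5}:  v_{2} + v_{4} + v_{5} = 0  ⟹  sig = ⟨3 | 0⟩
  {3,4,7}:  v_{3} + v_{4} + v_{7} = v_{1}  ⟹  sig = ⟨3 | 1⟩
  {1,2,5}:  v_{1} + v_{2} + v_{5} = v_{3} + v_{7}  ⟹  sig = ⟨3 | 1 1⟩
  {1,8,9}:  v_{1} + v_{8} + v_{9} = v_{4} + v_{5}  ⟹  sig = ⟨3 | 1 1⟩
  {2,4,6}:  v_{2} + v_{4} + v_{6} = v_{7} + v_{8} + v_{9}  ⟹  sig = ⟨3 | 1 1 1⟩
  {3,7,8,9}:  v_{3} + v_{7} + v_{8} + v_{9} = v_{5}  ⟹  sig = ⟨4 | 1⟩
  {5,7,8,9}:  v_{5} + v_{7} + v_{8} + v_{9} = v_{6}  ⟹  sig = ⟨4 | 1⟩

Hence PRS(X_Σ) =
    ⟨2 | 1 1 2⟩
    ⟨2 | 2⟩
    ⟨3 | 0⟩
    ⟨3 | 1⟩
    ⟨3 | 1 1⟩
    ⟨3 | 1 1⟩
    ⟨3 | 1 1 1⟩
    ⟨4 | 1⟩
    ⟨4 | 1⟩


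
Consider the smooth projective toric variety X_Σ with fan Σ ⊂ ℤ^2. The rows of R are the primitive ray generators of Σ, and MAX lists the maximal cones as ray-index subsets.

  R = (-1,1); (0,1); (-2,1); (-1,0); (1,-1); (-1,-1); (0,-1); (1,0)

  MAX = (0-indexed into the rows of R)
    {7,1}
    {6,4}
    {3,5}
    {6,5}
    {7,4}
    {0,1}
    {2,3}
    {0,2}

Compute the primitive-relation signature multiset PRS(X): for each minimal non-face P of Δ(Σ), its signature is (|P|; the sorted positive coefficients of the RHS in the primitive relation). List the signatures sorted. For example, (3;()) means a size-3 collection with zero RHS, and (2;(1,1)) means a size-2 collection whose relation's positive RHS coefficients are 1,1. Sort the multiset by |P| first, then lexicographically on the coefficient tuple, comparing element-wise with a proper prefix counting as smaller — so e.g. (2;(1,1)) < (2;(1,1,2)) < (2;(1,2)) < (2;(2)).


Primitive collections (20):

  • {0,4}:  v_{0} + v_{4} = 0  ⇒ sig = (2;())
  • {1,6}:  v_{1} + v_{6} = 0  ⇒ sig = (2;())
  • {3,7}:  v_{3} + v_{7} = 0  ⇒ sig = (2;())
  • {0,3}:  v_{0} + v_{3} = v_{2}  ⇒ sig = (2;(1))
  • {0,6}:  v_{0} + v_{6} = v_{3}  ⇒ sig = (2;(1))
  • {0,7}:  v_{0} + v_{7} = v_{1}  ⇒ sig = (2;(1))
  • {1,3}:  v_{1} + v_{3} = v_{0}  ⇒ sig = (2;(1))
  • {1,4}:  v_{1} + v_{4} = v_{7}  ⇒ sig = (2;(1))
  • {1,5}:  v_{1} + v_{5} = v_{3}  ⇒ sig = (2;(1))
  • {2,4}:  v_{2} + v_{4} = v_{3}  ⇒ sig = (2;(1))
  • {2,7}:  v_{2} + v_{7} = v_{0}  ⇒ sig = (2;(1))
  • {3,4}:  v_{3} + v_{4} = v_{6}  ⇒ sig = (2;(1))
  • {3,6}:  v_{3} + v_{6} = v_{5}  ⇒ sig = (2;(1))
  • {5,7}:  v_{5} + v_{7} = v_{6}  ⇒ sig = (2;(1))
  • {6,7}:  v_{6} + v_{7} = v_{4}  ⇒ sig = (2;(1))
  • {0,5}:  v_{0} + v_{5} = 2·v_{3}  ⇒ sig = (2;(2))
  • {1,2}:  v_{1} + v_{2} = 2·v_{0}  ⇒ sig = (2;(2))
  • {2,6}:  v_{2} + v_{6} = 2·v_{3}  ⇒ sig = (2;(2))
  • {4,5}:  v_{4} + v_{5} = 2·v_{6}  ⇒ sig = (2;(2))
  • {2,5}:  v_{2} + v_{5} = 3·v_{3}  ⇒ sig = (2;(3))

Hence PRS(X_Σ) =
{ (2;()) ×3,  (2;(1)) ×12,  (2;(2)) ×4,  (2;(3)) }


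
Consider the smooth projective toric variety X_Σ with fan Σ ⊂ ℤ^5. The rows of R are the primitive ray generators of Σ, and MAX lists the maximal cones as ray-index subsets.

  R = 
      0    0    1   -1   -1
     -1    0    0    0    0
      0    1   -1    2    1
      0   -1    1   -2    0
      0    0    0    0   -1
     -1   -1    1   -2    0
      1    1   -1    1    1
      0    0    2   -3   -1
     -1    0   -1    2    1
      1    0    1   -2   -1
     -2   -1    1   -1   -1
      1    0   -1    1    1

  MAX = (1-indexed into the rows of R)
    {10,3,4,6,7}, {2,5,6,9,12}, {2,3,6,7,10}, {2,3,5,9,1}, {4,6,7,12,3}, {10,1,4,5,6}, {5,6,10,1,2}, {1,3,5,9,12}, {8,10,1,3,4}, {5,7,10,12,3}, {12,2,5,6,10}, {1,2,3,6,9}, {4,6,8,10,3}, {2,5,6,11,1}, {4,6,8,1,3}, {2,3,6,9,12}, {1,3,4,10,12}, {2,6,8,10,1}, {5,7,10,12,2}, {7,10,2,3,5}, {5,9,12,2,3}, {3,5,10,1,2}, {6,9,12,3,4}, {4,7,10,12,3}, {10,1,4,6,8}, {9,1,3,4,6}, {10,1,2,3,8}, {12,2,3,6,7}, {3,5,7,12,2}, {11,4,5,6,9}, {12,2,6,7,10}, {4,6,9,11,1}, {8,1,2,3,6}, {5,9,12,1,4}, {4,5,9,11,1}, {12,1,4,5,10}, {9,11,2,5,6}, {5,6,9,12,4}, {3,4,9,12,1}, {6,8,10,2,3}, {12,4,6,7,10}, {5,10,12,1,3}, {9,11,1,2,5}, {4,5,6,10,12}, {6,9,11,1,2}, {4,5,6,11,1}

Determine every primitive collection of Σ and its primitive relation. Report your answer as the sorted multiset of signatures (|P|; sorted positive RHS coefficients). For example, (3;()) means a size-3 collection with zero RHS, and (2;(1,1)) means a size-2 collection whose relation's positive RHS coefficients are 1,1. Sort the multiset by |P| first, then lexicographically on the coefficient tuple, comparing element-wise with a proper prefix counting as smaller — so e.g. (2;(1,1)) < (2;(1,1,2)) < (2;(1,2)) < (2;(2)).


The 23 primitive collections of Σ (r=12, n=5):

  {9,10}:  v_{9} + v_{10} = 0  ⇒ sig = (2;())
  {2,4}:  v_{2} + v_{4} = v_{6}  ⇒ sig = (2;(1))
  {7,11}:  v_{7} + v_{11} = v_{2}  ⇒ sig = (2;(1))
  {1,7}:  v_{1} + v_{7} = v_{3} + v_{10}  ⇒ sig = (2;(1,1))
  {3,11}:  v_{3} + v_{11} = v_{1} + v_{2} + v_{9}  ⇒ sig = (2;(1,1,1))
  {5,8}:  v_{5} + v_{8} = v_{1} + v_{2} + v_{10}  ⇒ sig = (2;(1,1,1))
  {7,9}:  v_{7} + v_{9} = v_{2} + v_{3} + v_{12}  ⇒ sig = (2;(1,1,1))
  {8,9}:  v_{8} + v_{9} = v_{1} + v_{3} + v_{6}  ⇒ sig = (2;(1,1,1))
  {8,12}:  v_{8} + v_{12} = v_{3} + v_{4} + v_{10}  ⇒ sig = (2;(1,1,1))
  {10,11}:  v_{10} + v_{11} = v_{1} + v_{5} + v_{6}  ⇒ sig = (2;(1,1,1))
  {11,12}:  v_{11} + v_{12} = v_{4} + v_{5} + v_{9}  ⇒ sig = (2;(1,1,1))
  {8,11}:  v_{8} + v_{11} = 2·v_{1} + v_{2} + v_{6}  ⇒ sig = (2;(1,1,2))
  {7,8}:  v_{7} + v_{8} = 2·v_{3} + v_{6} + 2·v_{10}  ⇒ sig = (2;(1,2,2))
  {1,2,12}:  v_{1} + v_{2} + v_{12} = 0  ⇒ sig = (3;())
  {3,4,5}:  v_{3} + v_{4} + v_{5} = 0  ⇒ sig = (3;())
  {1,6,12}:  v_{1} + v_{6} + v_{12} = v_{4}  ⇒ sig = (3;(1))
  {3,5,6}:  v_{3} + v_{5} + v_{6} = v_{2}  ⇒ sig = (3;(1))
  {4,5,7}:  v_{4} + v_{5} + v_{7} = v_{2} + v_{10} + v_{12}  ⇒ sig = (3;(1,1,1))
  {5,6,7}:  v_{5} + v_{6} + v_{7} = 2·v_{2} + v_{10} + v_{12}  ⇒ sig = (3;(1,1,2))
  {1,3,6,10}:  v_{1} + v_{3} + v_{6} + v_{10} = v_{8}  ⇒ sig = (4;(1))
  {1,5,6,9}:  v_{1} + v_{5} + v_{6} + v_{9} = v_{11}  ⇒ sig = (4;(1))
  {2,3,10,12}:  v_{2} + v_{3} + v_{10} + v_{12} = v_{7}  ⇒ sig = (4;(1))
  {3,6,10,12}:  v_{3} + v_{6} + v_{10} + v_{12} = v_{4} + v_{7}  ⇒ sig = (4;(1,1))

so the primitive-relation signature multiset is
    (2;())
    (2;(1))
    (2;(1))
    (2;(1,1))
    (2;(1,1,1))
    (2;(1,1,1))
    (2;(1,1,1))
    (2;(1,1,1))
    (2;(1,1,1))
    (2;(1,1,1))
    (2;(1,1,1))
    (2;(1,1,2))
    (2;(1,2,2))
    (3;())
    (3;())
    (3;(1))
    (3;(1))
    (3;(1,1,1))
    (3;(1,1,2))
    (4;(1))
    (4;(1))
    (4;(1))
    (4;(1,1))
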